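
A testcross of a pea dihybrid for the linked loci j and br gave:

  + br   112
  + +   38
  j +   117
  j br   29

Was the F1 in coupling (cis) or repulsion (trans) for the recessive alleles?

The two most frequent classes are + br (112) and j + (117); these are the parental (non-recombinant) types.
So the F1 carried + br on one chromosome and j + on the other — the recessive alleles are on opposite chromosomes (trans / repulsion).

trans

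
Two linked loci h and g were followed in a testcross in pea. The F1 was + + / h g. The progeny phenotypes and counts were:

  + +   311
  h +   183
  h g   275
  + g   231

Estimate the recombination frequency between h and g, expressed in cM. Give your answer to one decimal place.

The recombinant classes are + g and h +: 231 + 183 = 414.
Recombination frequency = 414/1000 = 0.4140 ≈ 41.4%, i.e. 41.4 cM.

41.4 cM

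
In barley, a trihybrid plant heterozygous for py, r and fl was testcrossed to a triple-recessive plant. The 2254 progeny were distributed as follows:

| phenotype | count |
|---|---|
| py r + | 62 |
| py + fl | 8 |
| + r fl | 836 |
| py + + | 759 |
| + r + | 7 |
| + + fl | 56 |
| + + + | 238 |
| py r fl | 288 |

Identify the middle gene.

The two most frequent reciprocal classes, + r fl and py + +, are the parental types, so the F1 was + r fl / py + +.
The two rarest classes, + r + and py + fl, are the double crossovers. Comparing them with the parentals, only the fl allele has switched, so fl is the middle locus and the order is r – fl – py.

fl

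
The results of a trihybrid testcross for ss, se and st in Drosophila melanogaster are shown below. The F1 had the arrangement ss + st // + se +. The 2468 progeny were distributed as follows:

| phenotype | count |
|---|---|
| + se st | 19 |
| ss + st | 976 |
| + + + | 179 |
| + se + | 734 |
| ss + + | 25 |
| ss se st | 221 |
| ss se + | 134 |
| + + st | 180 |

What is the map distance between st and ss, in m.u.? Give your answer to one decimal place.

14.5 m.u.

The two rarest classes, ss + + and + se st, are the double crossovers. Comparing them with the parentals, only the st allele has switched, so st is the middle locus and the order is ss – st – se.
Crossovers in the ss–st interval produce the single-crossover classes + + st and ss se + (180 + 134 = 314) plus the double crossovers (44).
RF(ss–st) = (314 + 44) / 2468 = 358/2468 = 0.1451 → 14.5 m.u.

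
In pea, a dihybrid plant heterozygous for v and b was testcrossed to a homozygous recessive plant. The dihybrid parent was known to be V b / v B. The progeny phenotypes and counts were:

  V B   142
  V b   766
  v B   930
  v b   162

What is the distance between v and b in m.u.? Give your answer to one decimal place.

The recombinant classes are V B and v b: 142 + 162 = 304.
Recombination frequency = 304/2000 = 0.1520 ≈ 15.2%, i.e. 15.2 m.u.

15.2 m.u.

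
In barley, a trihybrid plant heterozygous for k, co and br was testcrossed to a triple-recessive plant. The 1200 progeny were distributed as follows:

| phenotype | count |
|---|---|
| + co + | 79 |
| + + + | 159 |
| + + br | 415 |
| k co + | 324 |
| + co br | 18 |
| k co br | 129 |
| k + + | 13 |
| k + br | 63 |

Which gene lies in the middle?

The two most frequent reciprocal classes, k co + and + + br, are the parental types, so the F1 was k co + / + + br.
The two rarest classes, k + + and + co br, are the double crossovers. Comparing them with the parentals, only the co allele has switched, so co is the middle locus and the order is k – co – br.

co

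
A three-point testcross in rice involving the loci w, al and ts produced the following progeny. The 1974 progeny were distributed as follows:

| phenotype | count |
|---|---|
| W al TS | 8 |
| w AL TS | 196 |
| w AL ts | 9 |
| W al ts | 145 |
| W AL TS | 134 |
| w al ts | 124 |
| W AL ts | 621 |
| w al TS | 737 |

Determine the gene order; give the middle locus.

w

The two most frequent reciprocal classes, W AL ts and w al TS, are the parental types, so the F1 was W AL ts / w al TS.
The two rarest classes, w AL ts and W al TS, are the double crossovers. Comparing them with the parentals, only the w allele has switched, so w is the middle locus and the order is al – w – ts.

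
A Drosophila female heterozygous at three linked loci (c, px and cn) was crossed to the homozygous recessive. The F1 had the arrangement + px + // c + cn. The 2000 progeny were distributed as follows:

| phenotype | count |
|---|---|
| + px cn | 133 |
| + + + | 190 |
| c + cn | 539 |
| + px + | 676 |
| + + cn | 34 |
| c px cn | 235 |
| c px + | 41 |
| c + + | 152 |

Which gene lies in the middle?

The two rarest classes, c px + and + + cn, are the double crossovers. Comparing them with the parentals, only the c allele has switched, so c is the middle locus and the order is px – c – cn.

c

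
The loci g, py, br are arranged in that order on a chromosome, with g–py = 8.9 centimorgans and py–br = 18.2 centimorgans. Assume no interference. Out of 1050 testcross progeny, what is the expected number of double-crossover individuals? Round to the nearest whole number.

Map distances give recombination frequencies of 0.089 and 0.182 for the two intervals.
With no interference, expected double-crossover frequency = 0.089 × 0.182 = 0.01620.
Expected number = 0.01620 × 1050 = 17.01 ≈ 17.

17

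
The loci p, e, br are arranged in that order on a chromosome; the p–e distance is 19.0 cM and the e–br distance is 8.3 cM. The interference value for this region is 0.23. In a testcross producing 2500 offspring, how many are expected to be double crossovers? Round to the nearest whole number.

30

Map distances give recombination frequencies of 0.190 and 0.083 for the two intervals.
With interference 0.23 (so coincidence = 0.77), expected double-crossover frequency = 0.190 × 0.083 × 0.77 = 0.01214.
Expected number = 0.01214 × 2500 = 30.36 ≈ 30.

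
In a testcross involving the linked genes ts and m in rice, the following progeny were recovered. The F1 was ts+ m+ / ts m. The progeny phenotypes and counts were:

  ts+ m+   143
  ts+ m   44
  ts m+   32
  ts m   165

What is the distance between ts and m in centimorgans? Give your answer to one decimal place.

The recombinant classes are ts+ m and ts m+: 44 + 32 = 76.
Recombination frequency = 76/384 = 0.1979 ≈ 19.8%, i.e. 19.8 centimorgans.

19.8 centimorgans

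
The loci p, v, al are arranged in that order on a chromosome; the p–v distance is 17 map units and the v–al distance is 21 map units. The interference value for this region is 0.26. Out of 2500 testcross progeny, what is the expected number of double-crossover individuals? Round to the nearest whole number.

66

Map distances give recombination frequencies of 0.170 and 0.210 for the two intervals.
With interference 0.26 (so coincidence = 0.74), expected double-crossover frequency = 0.170 × 0.210 × 0.74 = 0.02642.
Expected number = 0.02642 × 2500 = 66.05 ≈ 66.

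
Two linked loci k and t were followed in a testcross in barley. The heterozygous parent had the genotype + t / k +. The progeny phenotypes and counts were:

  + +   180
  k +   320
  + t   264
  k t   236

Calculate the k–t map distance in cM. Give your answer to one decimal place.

41.6 cM

The recombinant classes are + + and k t: 180 + 236 = 416.
Recombination frequency = 416/1000 = 0.4160 ≈ 41.6%, i.e. 41.6 cM.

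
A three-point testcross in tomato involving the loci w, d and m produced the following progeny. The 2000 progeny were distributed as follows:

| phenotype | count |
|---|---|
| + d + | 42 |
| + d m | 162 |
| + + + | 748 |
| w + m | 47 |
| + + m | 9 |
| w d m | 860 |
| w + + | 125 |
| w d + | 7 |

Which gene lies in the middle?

m

The two most frequent reciprocal classes, + + + and w d m, are the parental types, so the F1 was + + + / w d m.
The two rarest classes, + + m and w d +, are the double crossovers. Comparing them with the parentals, only the m allele has switched, so m is the middle locus and the order is d – m – w.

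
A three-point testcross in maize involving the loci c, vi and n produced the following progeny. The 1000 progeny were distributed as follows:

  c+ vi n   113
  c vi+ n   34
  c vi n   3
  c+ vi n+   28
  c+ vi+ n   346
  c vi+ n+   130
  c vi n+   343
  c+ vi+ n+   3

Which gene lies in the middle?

n

The two most frequent reciprocal classes, c vi n+ and c+ vi+ n, are the parental types, so the F1 was c vi n+ / c+ vi+ n.
The two rarest classes, c vi n and c+ vi+ n+, are the double crossovers. Comparing them with the parentals, only the n allele has switched, so n is the middle locus and the order is c – n – vi.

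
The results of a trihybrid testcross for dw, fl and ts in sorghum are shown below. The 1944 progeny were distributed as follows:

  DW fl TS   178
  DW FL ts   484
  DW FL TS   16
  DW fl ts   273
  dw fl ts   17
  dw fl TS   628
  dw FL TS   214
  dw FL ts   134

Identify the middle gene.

The two most frequent reciprocal classes, DW FL ts and dw fl TS, are the parental types, so the F1 was DW FL ts / dw fl TS.
The two rarest classes, DW FL TS and dw fl ts, are the double crossovers. Comparing them with the parentals, only the ts allele has switched, so ts is the middle locus and the order is dw – ts – fl.

ts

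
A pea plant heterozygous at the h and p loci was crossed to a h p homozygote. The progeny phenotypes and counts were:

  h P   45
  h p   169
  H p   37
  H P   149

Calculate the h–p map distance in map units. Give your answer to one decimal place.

The two most frequent classes, H P (149) and h p (169), are the parental types, so the F1 was H P / h p.
The recombinant classes are H p and h P: 37 + 45 = 82.
Recombination frequency = 82/400 = 0.2050 ≈ 20.5%, i.e. 20.5 map units.

20.5 map units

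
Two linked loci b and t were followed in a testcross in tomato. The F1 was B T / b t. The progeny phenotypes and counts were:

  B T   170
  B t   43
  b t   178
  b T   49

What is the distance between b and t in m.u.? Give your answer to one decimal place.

The recombinant classes are B t and b T: 43 + 49 = 92.
Recombination frequency = 92/440 = 0.2091 ≈ 20.9%, i.e. 20.9 m.u.

20.9 m.u.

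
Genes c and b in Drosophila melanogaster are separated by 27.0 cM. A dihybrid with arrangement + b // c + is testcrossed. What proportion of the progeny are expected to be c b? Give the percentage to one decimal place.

A map distance of 27.0 cM corresponds to a recombination frequency of 0.270.
The F1 is + b / c +, so c b is a recombinant gamete class with expected frequency r/2 = 0.270/2 = 0.1350.
That is 0.1350 = 13.5% of the progeny.

13.5%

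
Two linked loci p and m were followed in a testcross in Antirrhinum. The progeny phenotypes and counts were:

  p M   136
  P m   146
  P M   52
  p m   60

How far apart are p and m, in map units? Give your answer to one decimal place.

The two most frequent classes, P m (146) and p M (136), are the parental types, so the F1 was P m / p M.
The recombinant classes are P M and p m: 52 + 60 = 112.
Recombination frequency = 112/394 = 0.2843 ≈ 28.4%, i.e. 28.4 map units.

28.4 map units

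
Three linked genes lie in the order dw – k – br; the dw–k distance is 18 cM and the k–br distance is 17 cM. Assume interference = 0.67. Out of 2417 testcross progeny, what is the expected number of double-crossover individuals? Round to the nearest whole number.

Map distances give recombination frequencies of 0.180 and 0.170 for the two intervals.
With interference 0.67 (so coincidence = 0.33), expected double-crossover frequency = 0.180 × 0.170 × 0.33 = 0.01010.
Expected number = 0.01010 × 2417 = 24.41 ≈ 24.

24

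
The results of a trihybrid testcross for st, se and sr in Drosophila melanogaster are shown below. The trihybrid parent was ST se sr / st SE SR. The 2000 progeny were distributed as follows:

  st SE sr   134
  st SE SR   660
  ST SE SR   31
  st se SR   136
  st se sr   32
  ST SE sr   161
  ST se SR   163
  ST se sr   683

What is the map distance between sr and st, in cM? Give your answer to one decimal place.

The two rarest classes, st se sr and ST SE SR, are the double crossovers. Comparing them with the parentals, only the st allele has switched, so st is the middle locus and the order is sr – st – se.
Crossovers in the sr–st interval produce the single-crossover classes ST se SR and st SE sr (163 + 134 = 297) plus the double crossovers (63).
RF(sr–st) = (297 + 63) / 2000 = 360/2000 = 0.1800 → 18.0 cM.

18.0 cM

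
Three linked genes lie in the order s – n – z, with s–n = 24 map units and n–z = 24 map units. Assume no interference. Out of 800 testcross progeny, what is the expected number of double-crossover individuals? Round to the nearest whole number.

46

Map distances give recombination frequencies of 0.240 and 0.240 for the two intervals.
With no interference, expected double-crossover frequency = 0.240 × 0.240 = 0.05760.
Expected number = 0.05760 × 800 = 46.08 ≈ 46.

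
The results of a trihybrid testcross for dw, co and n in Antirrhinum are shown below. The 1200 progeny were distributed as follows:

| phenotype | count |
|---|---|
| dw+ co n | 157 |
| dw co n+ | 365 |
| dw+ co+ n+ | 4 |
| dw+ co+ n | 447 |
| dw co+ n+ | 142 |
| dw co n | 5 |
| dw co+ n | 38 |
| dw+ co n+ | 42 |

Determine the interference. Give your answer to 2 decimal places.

0.61

The two most frequent reciprocal classes, dw co n+ and dw+ co+ n, are the parental types, so the F1 was dw co n+ / dw+ co+ n.
The two rarest classes, dw co n and dw+ co+ n+, are the double crossovers. Comparing them with the parentals, only the n allele has switched, so n is the middle locus and the order is co – n – dw.
co–n: (299 + 9)/1200 = 0.2567; n–dw: (80 + 9)/1200 = 0.0742.
Expected DCO frequency = 0.2567 × 0.0742 ≈ 0.01905; observed = 9/1200 ≈ 0.00750.
Coefficient of coincidence = 0.00750/0.01905 ≈ 0.39; interference = 1 − 0.39 = 0.61.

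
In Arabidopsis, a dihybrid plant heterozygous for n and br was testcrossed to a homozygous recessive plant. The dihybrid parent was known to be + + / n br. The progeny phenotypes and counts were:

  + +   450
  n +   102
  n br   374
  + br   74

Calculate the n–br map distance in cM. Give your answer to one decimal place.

17.6 cM

The recombinant classes are + br and n +: 74 + 102 = 176.
Recombination frequency = 176/1000 = 0.1760 ≈ 17.6%, i.e. 17.6 cM.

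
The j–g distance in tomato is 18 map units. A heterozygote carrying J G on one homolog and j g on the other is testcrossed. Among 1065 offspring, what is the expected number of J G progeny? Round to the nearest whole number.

A map distance of 18 map units corresponds to a recombination frequency of 0.180.
The F1 is J G / j g, so J G is a parental gamete class with expected frequency (1 − r)/2 = 0.820/2 = 0.4100.
Expected number = 0.4100 × 1065 = 436.65 ≈ 437.

437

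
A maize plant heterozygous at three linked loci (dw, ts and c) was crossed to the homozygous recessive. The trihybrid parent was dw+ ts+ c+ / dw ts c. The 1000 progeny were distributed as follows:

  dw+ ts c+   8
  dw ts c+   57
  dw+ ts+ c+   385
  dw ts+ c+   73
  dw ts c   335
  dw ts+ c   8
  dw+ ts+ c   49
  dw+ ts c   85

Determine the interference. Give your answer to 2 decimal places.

The two rarest classes, dw+ ts c+ and dw ts+ c, are the double crossovers. Comparing them with the parentals, only the ts allele has switched, so ts is the middle locus and the order is c – ts – dw.
c–ts: (106 + 16)/1000 = 0.1220; ts–dw: (158 + 16)/1000 = 0.1740.
Expected DCO frequency = 0.1220 × 0.1740 ≈ 0.02123; observed = 16/1000 ≈ 0.01600.
Coefficient of coincidence = 0.01600/0.02123 ≈ 0.75; interference = 1 − 0.75 = 0.25.

0.25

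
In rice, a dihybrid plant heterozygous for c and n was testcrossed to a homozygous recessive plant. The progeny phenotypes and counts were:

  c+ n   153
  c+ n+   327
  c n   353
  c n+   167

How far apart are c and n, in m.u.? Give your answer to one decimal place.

The two most frequent classes, c+ n+ (327) and c n (353), are the parental types, so the F1 was c+ n+ / c n.
The recombinant classes are c+ n and c n+: 153 + 167 = 320.
Recombination frequency = 320/1000 = 0.3200 ≈ 32.0%, i.e. 32.0 m.u.

32.0 m.u.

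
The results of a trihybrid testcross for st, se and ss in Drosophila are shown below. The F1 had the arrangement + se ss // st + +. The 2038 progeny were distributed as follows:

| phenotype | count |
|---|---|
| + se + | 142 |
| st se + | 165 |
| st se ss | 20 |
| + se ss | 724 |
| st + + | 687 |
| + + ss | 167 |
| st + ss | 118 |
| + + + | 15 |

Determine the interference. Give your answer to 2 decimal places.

The two rarest classes, st se ss and + + +, are the double crossovers. Comparing them with the parentals, only the st allele has switched, so st is the middle locus and the order is ss – st – se.
ss–st: (260 + 35)/2038 = 0.1447; st–se: (332 + 35)/2038 = 0.1801.
Expected DCO frequency = 0.1447 × 0.1801 ≈ 0.02606; observed = 35/2038 ≈ 0.01717.
Coefficient of coincidence = 0.01717/0.02606 ≈ 0.66; interference = 1 − 0.66 = 0.34.

0.34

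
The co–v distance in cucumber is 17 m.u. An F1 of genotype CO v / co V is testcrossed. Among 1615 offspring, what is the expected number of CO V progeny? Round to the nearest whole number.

137

A map distance of 17 m.u. corresponds to a recombination frequency of 0.170.
The F1 is CO v / co V, so CO V is a recombinant gamete class with expected frequency r/2 = 0.170/2 = 0.0850.
Expected number = 0.0850 × 1615 = 137.28 ≈ 137.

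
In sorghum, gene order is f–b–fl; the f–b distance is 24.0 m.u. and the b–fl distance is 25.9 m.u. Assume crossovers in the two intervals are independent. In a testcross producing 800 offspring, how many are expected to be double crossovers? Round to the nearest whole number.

50

Map distances give recombination frequencies of 0.240 and 0.259 for the two intervals.
With no interference, expected double-crossover frequency = 0.240 × 0.259 = 0.06216.
Expected number = 0.06216 × 800 = 49.73 ≈ 50.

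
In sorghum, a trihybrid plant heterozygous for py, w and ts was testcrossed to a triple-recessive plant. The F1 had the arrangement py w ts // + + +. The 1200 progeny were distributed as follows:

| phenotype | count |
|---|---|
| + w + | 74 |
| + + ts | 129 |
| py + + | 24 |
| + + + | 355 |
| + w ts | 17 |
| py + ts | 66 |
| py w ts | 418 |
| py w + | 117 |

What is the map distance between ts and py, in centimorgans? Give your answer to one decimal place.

The two rarest classes, + w ts and py + +, are the double crossovers. Comparing them with the parentals, only the py allele has switched, so py is the middle locus and the order is w – py – ts.
Crossovers in the py–ts interval produce the single-crossover classes py w + and + + ts (117 + 129 = 246) plus the double crossovers (41).
RF(py–ts) = (246 + 41) / 1200 = 287/1200 = 0.2392 → 23.9 centimorgans.

23.9 centimorgans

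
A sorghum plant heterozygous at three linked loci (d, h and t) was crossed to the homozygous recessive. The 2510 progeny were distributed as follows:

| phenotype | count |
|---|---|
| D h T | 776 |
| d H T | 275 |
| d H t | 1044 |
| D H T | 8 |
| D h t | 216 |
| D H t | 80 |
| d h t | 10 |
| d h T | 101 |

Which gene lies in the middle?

h

The two most frequent reciprocal classes, d H t and D h T, are the parental types, so the F1 was d H t / D h T.
The two rarest classes, d h t and D H T, are the double crossovers. Comparing them with the parentals, only the h allele has switched, so h is the middle locus and the order is d – h – t.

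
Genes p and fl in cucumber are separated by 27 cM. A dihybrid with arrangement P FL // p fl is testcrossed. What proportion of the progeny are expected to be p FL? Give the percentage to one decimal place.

13.5%

A map distance of 27 cM corresponds to a recombination frequency of 0.270.
The F1 is P FL / p fl, so p FL is a recombinant gamete class with expected frequency r/2 = 0.270/2 = 0.1350.
That is 0.1350 = 13.5% of the progeny.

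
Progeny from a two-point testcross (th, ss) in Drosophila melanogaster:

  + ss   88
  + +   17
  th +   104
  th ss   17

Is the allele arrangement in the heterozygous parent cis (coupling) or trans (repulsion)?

The two most frequent classes are + ss (88) and th + (104); these are the parental (non-recombinant) types.
So the F1 carried + ss on one chromosome and th + on the other — the recessive alleles are on opposite chromosomes (trans / repulsion).

trans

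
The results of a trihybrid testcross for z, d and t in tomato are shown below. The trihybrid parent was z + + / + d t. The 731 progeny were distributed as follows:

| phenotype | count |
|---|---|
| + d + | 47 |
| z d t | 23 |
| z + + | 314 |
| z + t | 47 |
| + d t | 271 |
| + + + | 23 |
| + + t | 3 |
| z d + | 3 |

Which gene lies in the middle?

d

The two rarest classes, z d + and + + t, are the double crossovers. Comparing them with the parentals, only the d allele has switched, so d is the middle locus and the order is t – d – z.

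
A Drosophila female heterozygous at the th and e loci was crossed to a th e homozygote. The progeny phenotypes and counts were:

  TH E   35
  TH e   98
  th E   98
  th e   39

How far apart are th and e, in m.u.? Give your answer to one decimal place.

27.4 m.u.

The two most frequent classes, TH e (98) and th E (98), are the parental types, so the F1 was TH e / th E.
The recombinant classes are TH E and th e: 35 + 39 = 74.
Recombination frequency = 74/270 = 0.2741 ≈ 27.4%, i.e. 27.4 m.u.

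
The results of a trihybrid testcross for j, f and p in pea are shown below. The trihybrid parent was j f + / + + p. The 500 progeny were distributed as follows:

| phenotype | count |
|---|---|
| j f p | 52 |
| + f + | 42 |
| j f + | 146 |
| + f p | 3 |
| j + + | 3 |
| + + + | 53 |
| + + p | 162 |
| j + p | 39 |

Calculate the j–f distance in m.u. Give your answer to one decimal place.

The two rarest classes, j + + and + f p, are the double crossovers. Comparing them with the parentals, only the f allele has switched, so f is the middle locus and the order is j – f – p.
Crossovers in the j–f interval produce the single-crossover classes + f + and j + p (42 + 39 = 81) plus the double crossovers (6).
RF(j–f) = (81 + 6) / 500 = 87/500 = 0.1740 → 17.4 m.u.

17.4 m.u.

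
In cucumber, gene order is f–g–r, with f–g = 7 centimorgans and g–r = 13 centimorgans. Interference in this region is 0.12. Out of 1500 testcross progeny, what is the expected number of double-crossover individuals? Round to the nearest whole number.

Map distances give recombination frequencies of 0.070 and 0.130 for the two intervals.
With interference 0.12 (so coincidence = 0.88), expected double-crossover frequency = 0.070 × 0.130 × 0.88 = 0.00801.
Expected number = 0.00801 × 1500 = 12.01 ≈ 12.

12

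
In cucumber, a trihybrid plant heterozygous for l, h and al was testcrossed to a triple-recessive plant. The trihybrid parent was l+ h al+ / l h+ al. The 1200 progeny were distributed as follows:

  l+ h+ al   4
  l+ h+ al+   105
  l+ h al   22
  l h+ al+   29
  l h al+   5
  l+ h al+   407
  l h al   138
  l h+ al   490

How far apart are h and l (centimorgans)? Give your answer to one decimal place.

21.0 centimorgans

The two rarest classes, l h al+ and l+ h+ al, are the double crossovers. Comparing them with the parentals, only the l allele has switched, so l is the middle locus and the order is h – l – al.
Crossovers in the h–l interval produce the single-crossover classes l+ h+ al+ and l h al (105 + 138 = 243) plus the double crossovers (9).
RF(h–l) = (243 + 9) / 1200 = 252/1200 = 0.2100 → 21.0 centimorgans.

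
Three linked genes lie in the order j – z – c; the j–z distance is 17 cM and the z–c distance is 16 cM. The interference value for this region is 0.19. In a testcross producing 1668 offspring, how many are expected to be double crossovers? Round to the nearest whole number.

Map distances give recombination frequencies of 0.170 and 0.160 for the two intervals.
With interference 0.19 (so coincidence = 0.81), expected double-crossover frequency = 0.170 × 0.160 × 0.81 = 0.02203.
Expected number = 0.02203 × 1668 = 36.75 ≈ 37.

37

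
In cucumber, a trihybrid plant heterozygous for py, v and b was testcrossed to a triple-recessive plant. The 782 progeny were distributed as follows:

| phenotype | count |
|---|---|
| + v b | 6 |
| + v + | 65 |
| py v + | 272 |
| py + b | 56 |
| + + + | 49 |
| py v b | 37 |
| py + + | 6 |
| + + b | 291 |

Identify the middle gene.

v

The two most frequent reciprocal classes, py v + and + + b, are the parental types, so the F1 was py v + / + + b.
The two rarest classes, py + + and + v b, are the double crossovers. Comparing them with the parentals, only the v allele has switched, so v is the middle locus and the order is b – v – py.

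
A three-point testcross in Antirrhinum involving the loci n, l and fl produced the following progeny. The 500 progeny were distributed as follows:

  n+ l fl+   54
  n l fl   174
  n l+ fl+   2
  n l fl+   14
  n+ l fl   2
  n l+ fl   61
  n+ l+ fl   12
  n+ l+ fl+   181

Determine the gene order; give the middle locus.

n

The two most frequent reciprocal classes, n l fl and n+ l+ fl+, are the parental types, so the F1 was n l fl / n+ l+ fl+.
The two rarest classes, n+ l fl and n l+ fl+, are the double crossovers. Comparing them with the parentals, only the n allele has switched, so n is the middle locus and the order is l – n – fl.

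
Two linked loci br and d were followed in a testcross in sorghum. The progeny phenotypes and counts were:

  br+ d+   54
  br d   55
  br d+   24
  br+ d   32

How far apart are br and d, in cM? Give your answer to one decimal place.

33.9 cM

The two most frequent classes, br+ d+ (54) and br d (55), are the parental types, so the F1 was br+ d+ / br d.
The recombinant classes are br+ d and br d+: 32 + 24 = 56.
Recombination frequency = 56/165 = 0.3394 ≈ 33.9%, i.e. 33.9 cM.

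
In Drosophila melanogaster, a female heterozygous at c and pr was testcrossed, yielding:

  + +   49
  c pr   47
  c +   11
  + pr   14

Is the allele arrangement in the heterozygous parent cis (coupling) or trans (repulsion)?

cis

The two most frequent classes are + + (49) and c pr (47); these are the parental (non-recombinant) types.
So the F1 carried + + on one chromosome and c pr on the other — the recessive alleles are on the same chromosome (cis / coupling).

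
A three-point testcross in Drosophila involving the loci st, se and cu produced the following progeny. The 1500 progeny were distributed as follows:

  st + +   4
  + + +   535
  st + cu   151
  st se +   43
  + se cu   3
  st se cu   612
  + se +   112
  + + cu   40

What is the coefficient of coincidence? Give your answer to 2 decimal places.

0.43

The two most frequent reciprocal classes, + + + and st se cu, are the parental types, so the F1 was + + + / st se cu.
The two rarest classes, st + + and + se cu, are the double crossovers. Comparing them with the parentals, only the st allele has switched, so st is the middle locus and the order is cu – st – se.
cu–st: (83 + 7)/1500 = 0.0600; st–se: (263 + 7)/1500 = 0.1800.
Expected DCO frequency = 0.0600 × 0.1800 ≈ 0.01080; observed = 7/1500 ≈ 0.00467.
Coefficient of coincidence = 0.00467/0.01080 ≈ 0.43.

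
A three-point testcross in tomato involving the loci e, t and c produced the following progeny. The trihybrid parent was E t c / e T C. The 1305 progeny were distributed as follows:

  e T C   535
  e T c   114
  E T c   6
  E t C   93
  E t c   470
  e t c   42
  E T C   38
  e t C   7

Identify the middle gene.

t

The two rarest classes, E T c and e t C, are the double crossovers. Comparing them with the parentals, only the t allele has switched, so t is the middle locus and the order is c – t – e.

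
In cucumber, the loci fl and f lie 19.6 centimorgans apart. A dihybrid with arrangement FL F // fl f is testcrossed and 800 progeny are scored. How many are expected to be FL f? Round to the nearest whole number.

78

A map distance of 19.6 centimorgans corresponds to a recombination frequency of 0.196.
The F1 is FL F / fl f, so FL f is a recombinant gamete class with expected frequency r/2 = 0.196/2 = 0.0980.
Expected number = 0.0980 × 800 = 78.40 ≈ 78.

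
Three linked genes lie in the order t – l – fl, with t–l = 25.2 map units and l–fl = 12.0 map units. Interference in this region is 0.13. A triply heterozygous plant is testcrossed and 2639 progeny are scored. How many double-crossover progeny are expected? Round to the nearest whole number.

69

Map distances give recombination frequencies of 0.252 and 0.120 for the two intervals.
With interference 0.13 (so coincidence = 0.87), expected double-crossover frequency = 0.252 × 0.120 × 0.87 = 0.02631.
Expected number = 0.02631 × 2639 = 69.43 ≈ 69.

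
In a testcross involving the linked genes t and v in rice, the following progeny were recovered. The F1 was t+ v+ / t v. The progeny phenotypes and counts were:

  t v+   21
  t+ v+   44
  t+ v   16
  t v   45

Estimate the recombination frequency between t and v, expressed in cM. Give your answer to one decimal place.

29.4 cM

The recombinant classes are t+ v and t v+: 16 + 21 = 37.
Recombination frequency = 37/126 = 0.2937 ≈ 29.4%, i.e. 29.4 cM.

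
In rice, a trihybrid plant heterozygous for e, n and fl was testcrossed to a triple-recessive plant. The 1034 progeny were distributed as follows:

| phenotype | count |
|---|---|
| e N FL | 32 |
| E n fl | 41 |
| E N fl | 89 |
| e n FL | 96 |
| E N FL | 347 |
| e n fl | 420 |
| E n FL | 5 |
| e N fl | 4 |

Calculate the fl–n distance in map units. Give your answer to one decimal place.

18.8 map units

The two most frequent reciprocal classes, e n fl and E N FL, are the parental types, so the F1 was e n fl / E N FL.
The two rarest classes, e N fl and E n FL, are the double crossovers. Comparing them with the parentals, only the n allele has switched, so n is the middle locus and the order is e – n – fl.
Crossovers in the n–fl interval produce the single-crossover classes e n FL and E N fl (96 + 89 = 185) plus the double crossovers (9).
RF(n–fl) = (185 + 9) / 1034 = 194/1034 = 0.1876 → 18.8 map units.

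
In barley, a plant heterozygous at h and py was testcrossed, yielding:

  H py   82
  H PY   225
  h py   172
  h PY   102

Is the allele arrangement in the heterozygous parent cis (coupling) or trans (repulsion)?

cis

The two most frequent classes are H PY (225) and h py (172); these are the parental (non-recombinant) types.
So the F1 carried H PY on one chromosome and h py on the other — the recessive alleles are on the same chromosome (cis / coupling).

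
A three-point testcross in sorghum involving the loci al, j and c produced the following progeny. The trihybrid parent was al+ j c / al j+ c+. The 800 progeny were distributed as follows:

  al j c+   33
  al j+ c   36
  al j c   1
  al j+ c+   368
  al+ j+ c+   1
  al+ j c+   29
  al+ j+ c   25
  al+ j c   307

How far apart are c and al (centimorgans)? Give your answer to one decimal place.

8.4 centimorgans

The two rarest classes, al j c and al+ j+ c+, are the double crossovers. Comparing them with the parentals, only the al allele has switched, so al is the middle locus and the order is j – al – c.
Crossovers in the al–c interval produce the single-crossover classes al+ j c+ and al j+ c (29 + 36 = 65) plus the double crossovers (2).
RF(al–c) = (65 + 2) / 800 = 67/800 = 0.0838 → 8.4 centimorgans.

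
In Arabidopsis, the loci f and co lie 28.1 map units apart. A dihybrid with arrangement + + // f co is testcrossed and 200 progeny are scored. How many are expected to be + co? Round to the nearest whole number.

28

A map distance of 28.1 map units corresponds to a recombination frequency of 0.281.
The F1 is + + / f co, so + co is a recombinant gamete class with expected frequency r/2 = 0.281/2 = 0.1405.
Expected number = 0.1405 × 200 = 28.10 ≈ 28.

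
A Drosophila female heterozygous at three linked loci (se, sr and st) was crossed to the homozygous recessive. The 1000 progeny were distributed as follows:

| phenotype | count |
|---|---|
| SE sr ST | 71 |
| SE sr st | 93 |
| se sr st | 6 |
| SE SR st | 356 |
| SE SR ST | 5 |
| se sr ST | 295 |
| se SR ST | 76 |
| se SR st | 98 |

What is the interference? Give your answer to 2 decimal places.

The two most frequent reciprocal classes, se sr ST and SE SR st, are the parental types, so the F1 was se sr ST / SE SR st.
The two rarest classes, se sr st and SE SR ST, are the double crossovers. Comparing them with the parentals, only the st allele has switched, so st is the middle locus and the order is sr – st – se.
sr–st: (169 + 11)/1000 = 0.1800; st–se: (169 + 11)/1000 = 0.1800.
Expected DCO frequency = 0.1800 × 0.1800 ≈ 0.03240; observed = 11/1000 ≈ 0.01100.
Coefficient of coincidence = 0.01100/0.03240 ≈ 0.34; interference = 1 − 0.34 = 0.66.

0.66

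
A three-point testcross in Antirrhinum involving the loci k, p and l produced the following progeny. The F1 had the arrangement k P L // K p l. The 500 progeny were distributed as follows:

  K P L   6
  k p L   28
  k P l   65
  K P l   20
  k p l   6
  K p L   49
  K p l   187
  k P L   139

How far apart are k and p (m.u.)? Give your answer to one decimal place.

12.0 m.u.

The two rarest classes, K P L and k p l, are the double crossovers. Comparing them with the parentals, only the k allele has switched, so k is the middle locus and the order is l – k – p.
Crossovers in the k–p interval produce the single-crossover classes k p L and K P l (28 + 20 = 48) plus the double crossovers (12).
RF(k–p) = (48 + 12) / 500 = 60/500 = 0.1200 → 12.0 m.u.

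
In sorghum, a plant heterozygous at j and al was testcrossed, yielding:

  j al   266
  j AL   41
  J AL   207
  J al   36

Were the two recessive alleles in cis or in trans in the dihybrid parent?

The two most frequent classes are J AL (207) and j al (266); these are the parental (non-recombinant) types.
So the F1 carried J AL on one chromosome and j al on the other — the recessive alleles are on the same chromosome (cis / coupling).

cis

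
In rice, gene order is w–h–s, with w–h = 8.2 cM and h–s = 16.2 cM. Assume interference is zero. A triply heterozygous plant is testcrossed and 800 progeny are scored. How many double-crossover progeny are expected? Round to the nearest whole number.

11

Map distances give recombination frequencies of 0.082 and 0.162 for the two intervals.
With no interference, expected double-crossover frequency = 0.082 × 0.162 = 0.01328.
Expected number = 0.01328 × 800 = 10.63 ≈ 11.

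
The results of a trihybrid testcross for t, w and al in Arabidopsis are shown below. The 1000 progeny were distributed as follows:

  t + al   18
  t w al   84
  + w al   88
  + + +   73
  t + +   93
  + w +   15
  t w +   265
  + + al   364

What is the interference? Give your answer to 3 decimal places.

The two most frequent reciprocal classes, t w + and + + al, are the parental types, so the F1 was t w + / + + al.
The two rarest classes, + w + and t + al, are the double crossovers. Comparing them with the parentals, only the t allele has switched, so t is the middle locus and the order is w – t – al.
w–t: (181 + 33)/1000 = 0.2140; t–al: (157 + 33)/1000 = 0.1900.
Expected DCO frequency = 0.2140 × 0.1900 ≈ 0.04066; observed = 33/1000 ≈ 0.03300.
Coefficient of coincidence = 0.03300/0.04066 ≈ 0.812; interference = 1 − 0.812 = 0.188.

0.188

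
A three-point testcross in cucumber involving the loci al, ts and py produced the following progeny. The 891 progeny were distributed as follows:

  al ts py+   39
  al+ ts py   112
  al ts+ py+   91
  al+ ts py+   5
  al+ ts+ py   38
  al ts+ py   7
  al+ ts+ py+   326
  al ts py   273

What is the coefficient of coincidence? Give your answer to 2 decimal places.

0.56

The two most frequent reciprocal classes, al ts py and al+ ts+ py+, are the parental types, so the F1 was al ts py / al+ ts+ py+.
The two rarest classes, al ts+ py and al+ ts py+, are the double crossovers. Comparing them with the parentals, only the ts allele has switched, so ts is the middle locus and the order is py – ts – al.
py–ts: (77 + 12)/891 = 0.0999; ts–al: (203 + 12)/891 = 0.2413.
Expected DCO frequency = 0.0999 × 0.2413 ≈ 0.02411; observed = 12/891 ≈ 0.01347.
Coefficient of coincidence = 0.01347/0.02411 ≈ 0.56.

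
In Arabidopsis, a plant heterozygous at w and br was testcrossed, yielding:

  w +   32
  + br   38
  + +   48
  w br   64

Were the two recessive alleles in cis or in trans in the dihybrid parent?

The two most frequent classes are + + (48) and w br (64); these are the parental (non-recombinant) types.
So the F1 carried + + on one chromosome and w br on the other — the recessive alleles are on the same chromosome (cis / coupling).

cis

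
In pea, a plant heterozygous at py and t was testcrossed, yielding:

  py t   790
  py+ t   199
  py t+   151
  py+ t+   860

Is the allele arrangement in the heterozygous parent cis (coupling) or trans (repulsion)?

The two most frequent classes are py+ t+ (860) and py t (790); these are the parental (non-recombinant) types.
So the F1 carried py+ t+ on one chromosome and py t on the other — the recessive alleles are on the same chromosome (cis / coupling).

cis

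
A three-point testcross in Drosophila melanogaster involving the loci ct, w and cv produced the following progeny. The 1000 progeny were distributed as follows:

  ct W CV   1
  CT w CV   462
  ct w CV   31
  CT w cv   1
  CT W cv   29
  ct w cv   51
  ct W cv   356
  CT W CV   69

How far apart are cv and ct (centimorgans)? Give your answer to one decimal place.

6.2 centimorgans

The two most frequent reciprocal classes, CT w CV and ct W cv, are the parental types, so the F1 was CT w CV / ct W cv.
The two rarest classes, CT w cv and ct W CV, are the double crossovers. Comparing them with the parentals, only the cv allele has switched, so cv is the middle locus and the order is w – cv – ct.
Crossovers in the cv–ct interval produce the single-crossover classes ct w CV and CT W cv (31 + 29 = 60) plus the double crossovers (2).
RF(cv–ct) = (60 + 2) / 1000 = 62/1000 = 0.0620 → 6.2 centimorgans.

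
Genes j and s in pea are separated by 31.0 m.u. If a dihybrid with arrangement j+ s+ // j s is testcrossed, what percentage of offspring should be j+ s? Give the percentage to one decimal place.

15.5%

A map distance of 31.0 m.u. corresponds to a recombination frequency of 0.310.
The F1 is j+ s+ / j s, so j+ s is a recombinant gamete class with expected frequency r/2 = 0.310/2 = 0.1550.
That is 0.1550 = 15.5% of the progeny.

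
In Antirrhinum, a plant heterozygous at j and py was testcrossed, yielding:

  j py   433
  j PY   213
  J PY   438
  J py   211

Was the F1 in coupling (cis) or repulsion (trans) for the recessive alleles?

The two most frequent classes are J PY (438) and j py (433); these are the parental (non-recombinant) types.
So the F1 carried J PY on one chromosome and j py on the other — the recessive alleles are on the same chromosome (cis / coupling).

cis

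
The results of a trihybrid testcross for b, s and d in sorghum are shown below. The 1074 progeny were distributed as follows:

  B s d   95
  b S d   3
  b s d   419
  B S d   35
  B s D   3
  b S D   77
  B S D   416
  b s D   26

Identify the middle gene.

s

The two most frequent reciprocal classes, b s d and B S D, are the parental types, so the F1 was b s d / B S D.
The two rarest classes, b S d and B s D, are the double crossovers. Comparing them with the parentals, only the s allele has switched, so s is the middle locus and the order is b – s – d.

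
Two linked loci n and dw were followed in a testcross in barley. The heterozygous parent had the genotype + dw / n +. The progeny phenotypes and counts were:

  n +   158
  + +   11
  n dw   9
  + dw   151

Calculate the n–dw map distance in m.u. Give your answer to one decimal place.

6.1 m.u.

The recombinant classes are + + and n dw: 11 + 9 = 20.
Recombination frequency = 20/329 = 0.0608 ≈ 6.1%, i.e. 6.1 m.u.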